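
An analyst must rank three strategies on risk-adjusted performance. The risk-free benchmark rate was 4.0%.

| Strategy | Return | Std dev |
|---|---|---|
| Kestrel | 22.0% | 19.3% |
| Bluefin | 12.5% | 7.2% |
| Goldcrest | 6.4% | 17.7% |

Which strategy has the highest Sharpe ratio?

Bluefin

Kestrel: Sharpe ratio = (22.0% − 4.0%) / 19.3% = 0.933
Bluefin: Sharpe ratio = (12.5% − 4.0%) / 7.2% = 1.181
Goldcrest: Sharpe ratio = (6.4% − 4.0%) / 17.7% = 0.136
Highest: Bluefin (1.181).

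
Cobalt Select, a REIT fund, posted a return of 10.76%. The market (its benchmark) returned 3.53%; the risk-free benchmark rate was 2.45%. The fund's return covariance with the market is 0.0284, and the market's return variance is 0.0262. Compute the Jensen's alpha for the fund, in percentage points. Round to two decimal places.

7.14

β = Cov / Var = 0.0284 / 0.0262 = 1.0840
E[R] = Rf + β(Rm − Rf) = 2.45% + 1.0840 × (3.53% − 2.45%) = 3.6207%
α = Rp − E[R] = 10.76% − 3.6207% = 7.1393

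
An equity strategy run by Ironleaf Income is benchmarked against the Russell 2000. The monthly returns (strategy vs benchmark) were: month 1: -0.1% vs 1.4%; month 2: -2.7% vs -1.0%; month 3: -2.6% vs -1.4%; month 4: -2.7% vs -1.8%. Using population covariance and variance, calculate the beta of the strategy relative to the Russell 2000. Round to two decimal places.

0.87

r̄p = -2.0250%,  r̄m = -0.7000%
Cov = Σ(rp − r̄p)(rm − r̄m) / 4 = 1.3475
Var(rm) = Σ(rm − r̄m)² / 4 = 1.5500
β = Cov / Var = 1.3475 / 1.5500 = 0.8694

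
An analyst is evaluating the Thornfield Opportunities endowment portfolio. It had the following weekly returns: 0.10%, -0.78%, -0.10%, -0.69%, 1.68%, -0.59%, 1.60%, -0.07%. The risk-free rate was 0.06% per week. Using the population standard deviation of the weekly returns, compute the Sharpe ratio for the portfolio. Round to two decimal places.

r̄ = (0.1 − 0.78 − 0.1 − 0.69 + 1.68 − 0.59 + 1.6 − 0.07) / 8 = 1.150 / 8 = 0.1438%
Σ(r − r̄)² = (0.1 − 0.1438)² + (-0.78 − 0.1438)² + (-0.1 − 0.1438)² + … = 6.6746
population σ = √(6.6746 / 8) = √0.8343 = 0.9134%
Sharpe = (r̄ − rf) / σ = (0.1438 − 0.06) / 0.9134 = 0.0838 / 0.9134 = 0.0917

0.09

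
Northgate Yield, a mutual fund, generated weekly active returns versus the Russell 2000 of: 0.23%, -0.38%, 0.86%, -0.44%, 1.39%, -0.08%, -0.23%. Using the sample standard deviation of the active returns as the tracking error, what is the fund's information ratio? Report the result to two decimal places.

0.28

μ = (0.23 − 0.38 + 0.86 − 0.44 + 1.39 − 0.08 − 0.23) / 7 = 0.1929%
Σ(r − μ)² = (0.23 − 0.1929)² + (-0.38 − 0.1929)² + … = 2.8615
σ = √[2.8615 / 6] = 0.6906%
IR = μ / tracking error = 0.1929 / 0.6906 = 0.2793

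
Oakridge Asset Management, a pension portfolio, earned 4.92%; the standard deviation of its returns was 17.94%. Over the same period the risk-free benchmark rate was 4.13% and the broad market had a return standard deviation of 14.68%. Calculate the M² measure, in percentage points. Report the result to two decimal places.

4.78

Sharpe = (Rp − Rf) / σp = (4.92% − 4.13%) / 17.94% = 0.0440
M² = Rf + Sharpe × σm = 4.13% + 0.0440 × 14.68% = 4.7759%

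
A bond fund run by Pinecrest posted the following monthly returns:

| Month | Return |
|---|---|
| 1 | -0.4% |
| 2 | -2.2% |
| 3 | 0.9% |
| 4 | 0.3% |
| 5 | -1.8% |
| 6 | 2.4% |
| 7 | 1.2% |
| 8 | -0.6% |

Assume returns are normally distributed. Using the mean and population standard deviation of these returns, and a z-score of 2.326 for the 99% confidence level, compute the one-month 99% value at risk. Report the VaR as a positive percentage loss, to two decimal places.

r̄ = (-0.4 − 2.2 + 0.9 + 0.3 − 1.8 + 2.4 + 1.2 − 0.6) / 8 = -0.20 / 8 = -0.0250%
Σ(r − r̄)² = (-0.4 − (-0.0250))² + (-2.2 − (-0.0250))² + (0.9 − (-0.0250))² + … = 16.6950
population σ = √(16.6950 / 8) = √2.0869 = 1.4446%
VaR = −(r̄ − z·σ) = −(-0.0250 − 2.326 × 1.4446) = −(-3.3851) = 3.3851%

3.39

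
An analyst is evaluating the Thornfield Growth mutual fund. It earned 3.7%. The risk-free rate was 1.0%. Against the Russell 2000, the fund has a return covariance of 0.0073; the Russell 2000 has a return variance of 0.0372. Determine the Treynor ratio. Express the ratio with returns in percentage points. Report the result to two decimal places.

13.76

β = Cov / Var = 0.0073 / 0.0372 = 0.1962
Treynor = (Rp − Rf) / β = (3.7% − 1.0%) / 0.1962 = 2.70 / 0.1962 = 13.7615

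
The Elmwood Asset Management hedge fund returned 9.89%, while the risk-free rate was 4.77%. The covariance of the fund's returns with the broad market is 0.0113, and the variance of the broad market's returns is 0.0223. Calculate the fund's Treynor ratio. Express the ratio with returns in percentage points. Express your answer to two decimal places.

10.10

β = Cov / Var = 0.0113 / 0.0223 = 0.5067
Treynor = (Rp − Rf) / β = (9.89% − 4.77%) / 0.5067 = 5.12 / 0.5067 = 10.1046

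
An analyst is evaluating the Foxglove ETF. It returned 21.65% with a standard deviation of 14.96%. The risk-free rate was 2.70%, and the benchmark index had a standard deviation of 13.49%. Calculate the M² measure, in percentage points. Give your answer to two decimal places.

Sharpe = (Rp − Rf) / σp = (21.65% − 2.70%) / 14.96% = 1.2667
M² = Rf + Sharpe × σm = 2.70% + 1.2667 × 13.49% = 19.7878%

19.79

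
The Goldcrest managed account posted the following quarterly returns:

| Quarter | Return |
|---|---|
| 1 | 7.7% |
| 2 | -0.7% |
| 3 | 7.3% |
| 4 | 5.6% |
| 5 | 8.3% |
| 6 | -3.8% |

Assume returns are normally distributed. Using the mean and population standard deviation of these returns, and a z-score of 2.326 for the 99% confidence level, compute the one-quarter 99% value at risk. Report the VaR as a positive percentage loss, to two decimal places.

Mean return μ = 24.40 / 6 = 4.0667%
Population std dev = √[128.5333 / 6] = 4.6284%
VaR = −(μ − z·σ) = −(4.0667 − 2.326 × 4.6284) = −(-6.6990) = 6.6990%

6.70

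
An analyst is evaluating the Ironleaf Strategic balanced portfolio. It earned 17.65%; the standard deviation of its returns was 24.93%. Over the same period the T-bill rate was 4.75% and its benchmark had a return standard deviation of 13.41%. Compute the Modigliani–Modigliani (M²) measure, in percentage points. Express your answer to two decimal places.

11.69

Sharpe = (Rp − Rf) / σp = (17.65% − 4.75%) / 24.93% = 0.5174
M² = Rf + Sharpe × σm = 4.75% + 0.5174 × 13.41% = 11.6883%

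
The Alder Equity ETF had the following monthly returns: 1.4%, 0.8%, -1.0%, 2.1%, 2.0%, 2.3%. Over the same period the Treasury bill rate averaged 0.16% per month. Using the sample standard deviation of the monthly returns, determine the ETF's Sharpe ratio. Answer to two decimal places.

0.89

r̄ = (1.4 + 0.8 − 1 + 2.1 + 2 + 2.3) / 6 = 7.60 / 6 = 1.2667%
Σ(r − r̄)² = (1.4 − 1.2667)² + (0.8 − 1.2667)² + (-1 − 1.2667)² + … = 7.6733
sample σ = √(7.6733 / 5) = √1.5347 = 1.2388%
Sharpe = (r̄ − rf) / σ = (1.2667 − 0.16) / 1.2388 = 1.1067 / 1.2388 = 0.8934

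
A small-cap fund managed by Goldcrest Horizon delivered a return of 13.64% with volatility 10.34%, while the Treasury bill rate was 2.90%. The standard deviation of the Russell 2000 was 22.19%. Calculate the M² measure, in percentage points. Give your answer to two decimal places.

Sharpe = (Rp − Rf) / σp = (13.64% − 2.90%) / 10.34% = 1.0387
M² = Rf + Sharpe × σm = 2.90% + 1.0387 × 22.19% = 25.9488%

25.95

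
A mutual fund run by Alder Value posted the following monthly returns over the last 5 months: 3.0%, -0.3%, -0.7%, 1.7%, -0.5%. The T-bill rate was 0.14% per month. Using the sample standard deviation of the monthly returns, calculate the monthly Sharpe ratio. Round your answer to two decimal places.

0.31

μ = (3 − 0.3 − 0.7 + 1.7 − 0.5) / 5 = 3.20 / 5 = 0.6400%
Sample std dev = √[10.6720 / 4] = 1.6334%
Sharpe = (μ − rf) / σ = (0.6400 − 0.14) / 1.6334 = 0.5000 / 1.6334 = 0.3061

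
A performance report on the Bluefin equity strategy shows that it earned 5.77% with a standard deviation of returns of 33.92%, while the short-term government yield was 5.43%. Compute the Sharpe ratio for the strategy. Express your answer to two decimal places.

0.01

Sharpe = (Rp − Rf) / σp = (5.77% − 5.43%) / 33.92% = 0.34% / 33.92% = 0.0100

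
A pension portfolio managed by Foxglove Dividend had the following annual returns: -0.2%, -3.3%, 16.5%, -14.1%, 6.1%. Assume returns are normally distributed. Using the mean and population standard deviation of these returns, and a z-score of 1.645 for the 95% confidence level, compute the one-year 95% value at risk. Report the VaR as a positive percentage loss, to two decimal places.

Mean return μ = 5.00 / 5 = 1.0000%
Σ(r − μ)² = (-0.2 − 1.0000)² + (-3.3 − 1.0000)² + (16.5 − 1.0000)² + … = 514.2000
σ = √[514.2000 / 5] = 10.1410%
VaR = −(μ − z·σ) = −(1.0000 − 1.645 × 10.1410) = −(-15.6819) = 15.6819%

15.68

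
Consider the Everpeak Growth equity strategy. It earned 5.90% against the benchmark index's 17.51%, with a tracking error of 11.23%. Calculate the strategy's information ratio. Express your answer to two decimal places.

IR = (Rp − Rb) / TE = (5.90% − 17.51%) / 11.23% = -11.61% / 11.23% = -1.0338

-1.03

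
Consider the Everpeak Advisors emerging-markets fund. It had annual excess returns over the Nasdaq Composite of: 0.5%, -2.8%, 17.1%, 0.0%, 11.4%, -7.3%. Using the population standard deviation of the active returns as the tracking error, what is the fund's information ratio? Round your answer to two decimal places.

0.37

r̄ = (0.5 − 2.8 + 17.1 + 0 + 11.4 − 7.3) / 6 = 3.1500%
Σ(r − r̄)² = (0.5 − 3.1500)² + (-2.8 − 3.1500)² + (17.1 − 3.1500)² + … = 424.2150
σ = √[424.2150 / 6] = 8.4085%
IR = r̄ / tracking error = 3.1500 / 8.4085 = 0.3746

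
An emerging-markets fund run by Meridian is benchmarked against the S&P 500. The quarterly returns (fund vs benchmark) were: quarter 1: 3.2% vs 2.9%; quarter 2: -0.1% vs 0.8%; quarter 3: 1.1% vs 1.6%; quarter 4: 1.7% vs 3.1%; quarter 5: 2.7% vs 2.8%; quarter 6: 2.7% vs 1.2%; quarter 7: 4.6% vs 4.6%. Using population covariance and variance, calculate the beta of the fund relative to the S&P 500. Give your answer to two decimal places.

0.92

r̄p = 2.2714%,  r̄m = 2.4286%
Cov = Σ(rp − r̄p)(rm − r̄m) / 7 = 1.3680
Var(rm) = Σ(rm − r̄m)² / 7 = 1.4820
β = Cov / Var = 1.3680 / 1.4820 = 0.9231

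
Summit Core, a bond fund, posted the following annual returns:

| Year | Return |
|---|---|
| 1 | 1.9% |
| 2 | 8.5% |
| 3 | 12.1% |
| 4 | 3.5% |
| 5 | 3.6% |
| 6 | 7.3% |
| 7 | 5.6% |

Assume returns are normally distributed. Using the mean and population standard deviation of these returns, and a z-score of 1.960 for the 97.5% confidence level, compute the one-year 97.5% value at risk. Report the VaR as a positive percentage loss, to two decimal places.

0.31

μ = (1.9 + 8.5 + 12.1 + 3.5 + 3.6 + 7.3 + 5.6) / 7 = 6.0714%
Population std dev = √[74.0943 / 7] = 3.2534%
VaR = −(μ − z·σ) = −(6.0714 − 1.960 × 3.2534) = −(-0.3053) = 0.3053%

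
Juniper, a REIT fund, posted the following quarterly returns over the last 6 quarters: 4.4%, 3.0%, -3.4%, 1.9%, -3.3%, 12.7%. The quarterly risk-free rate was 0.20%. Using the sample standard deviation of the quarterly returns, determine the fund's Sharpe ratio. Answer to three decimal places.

0.395

Mean return r̄ = 15.30 / 6 = 2.5500%
Σ(r − r̄)² = 176.6950; sample σ = √(176.6950/5) = 5.9447%
Sharpe = (r̄ − rf) / σ = (2.5500 − 0.2) / 5.9447 = 2.3500 / 5.9447 = 0.3953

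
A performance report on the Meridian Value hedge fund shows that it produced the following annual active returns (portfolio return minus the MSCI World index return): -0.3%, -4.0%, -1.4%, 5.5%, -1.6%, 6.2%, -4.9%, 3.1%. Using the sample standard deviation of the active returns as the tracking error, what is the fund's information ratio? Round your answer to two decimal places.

0.08

Mean return μ = 2.60 / 8 = 0.3250%
Σ(r − μ)² = (-0.3 − 0.3250)² + (-4 − 0.3250)² + … = 122.0750
σ = √[122.0750 / 7] = 4.1760%
IR = μ / tracking error = 0.3250 / 4.1760 = 0.0778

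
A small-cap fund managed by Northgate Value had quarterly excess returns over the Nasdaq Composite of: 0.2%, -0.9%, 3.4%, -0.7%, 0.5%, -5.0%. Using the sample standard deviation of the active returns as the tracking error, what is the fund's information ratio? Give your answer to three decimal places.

-0.153

r̄ = (0.2 − 0.9 + 3.4 − 0.7 + 0.5 − 5) / 6 = -0.4167%
Sample σ = √[Σ(r − r̄)² / 5] = √[37.1083 / 5] = √7.4217 = 2.7243%
IR = r̄ / tracking error = -0.4167 / 2.7243 = -0.1530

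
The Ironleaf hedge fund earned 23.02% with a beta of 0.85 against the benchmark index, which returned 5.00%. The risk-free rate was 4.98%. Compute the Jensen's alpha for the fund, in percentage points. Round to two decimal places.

18.02

CAPM expected return = Rf + β(Rm − Rf) = 4.98% + 0.85 × (5.00% − 4.98%) = 4.98 + 0.85 × 0.02 = 4.9970%
Jensen's α = Rp − E[R] = 23.02% − 4.9970% = 18.0230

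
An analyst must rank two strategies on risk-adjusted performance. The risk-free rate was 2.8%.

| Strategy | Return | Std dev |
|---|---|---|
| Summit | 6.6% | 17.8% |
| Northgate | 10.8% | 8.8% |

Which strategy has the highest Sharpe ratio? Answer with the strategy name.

Summit: Sharpe ratio = (6.6% − 2.8%) / 17.8% = 0.213
Northgate: Sharpe ratio = (10.8% − 2.8%) / 8.8% = 0.909
Highest: Northgate (0.909).

Northgate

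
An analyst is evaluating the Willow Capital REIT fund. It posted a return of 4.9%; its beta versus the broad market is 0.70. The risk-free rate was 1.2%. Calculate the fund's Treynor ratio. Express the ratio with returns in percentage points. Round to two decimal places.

5.29

Treynor = (Rp − Rf) / β = (4.9% − 1.2%) / 0.70 = 3.70 / 0.70 = 5.2857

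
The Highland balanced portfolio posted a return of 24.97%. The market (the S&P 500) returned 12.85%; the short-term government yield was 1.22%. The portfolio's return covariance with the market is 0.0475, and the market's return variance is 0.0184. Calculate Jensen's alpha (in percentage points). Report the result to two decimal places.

β = Cov / Var = 0.0475 / 0.0184 = 2.5815
E[R] = Rf + β(Rm − Rf) = 1.22% + 2.5815 × (12.85% − 1.22%) = 31.2428%
α = Rp − E[R] = 24.97% − 31.2428% = -6.2728

-6.27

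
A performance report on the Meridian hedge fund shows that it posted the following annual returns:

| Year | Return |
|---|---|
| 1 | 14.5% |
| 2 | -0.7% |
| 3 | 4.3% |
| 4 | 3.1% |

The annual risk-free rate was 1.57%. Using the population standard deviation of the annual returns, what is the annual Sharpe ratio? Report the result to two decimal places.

r̄ = (14.5 − 0.7 + 4.3 + 3.1) / 4 = 5.3000%
Population σ = √[Σ(r − r̄)² / 4] = √[126.4800 / 4] = √31.6200 = 5.6232%
Sharpe = (r̄ − rf) / σ = (5.3000 − 1.57) / 5.6232 = 3.7300 / 5.6232 = 0.6633

0.66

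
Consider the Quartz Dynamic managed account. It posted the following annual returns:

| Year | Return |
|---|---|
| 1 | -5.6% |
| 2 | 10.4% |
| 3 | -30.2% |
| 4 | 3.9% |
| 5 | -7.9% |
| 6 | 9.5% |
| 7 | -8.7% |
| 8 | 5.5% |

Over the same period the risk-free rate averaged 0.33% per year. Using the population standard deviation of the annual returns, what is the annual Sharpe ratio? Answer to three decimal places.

r̄ = (-5.6 + 10.4 − 30.2 + 3.9 − 7.9 + 9.5 − 8.7 + 5.5) / 8 = -2.8875%
Population σ = √[Σ(r − r̄)² / 8] = √[1258.6688 / 8] = √157.3336 = 12.5433%
Sharpe = (r̄ − rf) / σ = (-2.8875 − 0.33) / 12.5433 = -3.2175 / 12.5433 = -0.2565

-0.257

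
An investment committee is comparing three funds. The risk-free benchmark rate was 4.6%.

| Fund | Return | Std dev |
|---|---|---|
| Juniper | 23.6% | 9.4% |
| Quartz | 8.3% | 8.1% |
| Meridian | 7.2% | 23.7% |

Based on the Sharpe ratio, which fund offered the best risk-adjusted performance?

Juniper: Sharpe ratio = (23.6% − 4.6%) / 9.4% = 2.021
Quartz: Sharpe ratio = (8.3% − 4.6%) / 8.1% = 0.457
Meridian: Sharpe ratio = (7.2% − 4.6%) / 23.7% = 0.110
Highest: Juniper (2.021).

Juniper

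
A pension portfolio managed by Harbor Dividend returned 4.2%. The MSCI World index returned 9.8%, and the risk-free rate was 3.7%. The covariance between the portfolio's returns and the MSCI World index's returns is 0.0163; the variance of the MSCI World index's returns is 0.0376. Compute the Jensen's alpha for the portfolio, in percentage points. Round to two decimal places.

-2.14

β = Cov / Var = 0.0163 / 0.0376 = 0.4335
E[R] = Rf + β(Rm − Rf) = 3.7% + 0.4335 × (9.8% − 3.7%) = 6.3444%
α = Rp − E[R] = 4.2% − 6.3444% = -2.1444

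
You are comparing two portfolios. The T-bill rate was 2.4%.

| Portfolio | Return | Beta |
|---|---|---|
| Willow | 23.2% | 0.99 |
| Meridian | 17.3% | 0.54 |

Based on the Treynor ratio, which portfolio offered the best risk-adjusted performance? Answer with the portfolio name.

Willow: Treynor = (23.2% − 2.4%) / 0.99 = 21.010
Meridian: Treynor = (17.3% − 2.4%) / 0.54 = 27.593
Highest: Meridian (27.593).

Meridian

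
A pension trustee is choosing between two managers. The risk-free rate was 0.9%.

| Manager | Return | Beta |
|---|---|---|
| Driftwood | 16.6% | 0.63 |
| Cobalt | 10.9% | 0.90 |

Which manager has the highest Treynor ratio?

Driftwood: Treynor = (16.6% − 0.9%) / 0.63 = 24.921
Cobalt: Treynor = (10.9% − 0.9%) / 0.90 = 11.111
Highest: Driftwood (24.921).

Driftwood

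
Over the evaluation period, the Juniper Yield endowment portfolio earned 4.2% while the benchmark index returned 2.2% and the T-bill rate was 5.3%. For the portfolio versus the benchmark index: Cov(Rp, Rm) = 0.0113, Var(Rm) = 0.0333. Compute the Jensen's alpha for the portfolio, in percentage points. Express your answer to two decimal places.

β = Cov / Var = 0.0113 / 0.0333 = 0.3393
E[R] = Rf + β(Rm − Rf) = 5.3% + 0.3393 × (2.2% − 5.3%) = 4.2482%
α = Rp − E[R] = 4.2% − 4.2482% = -0.0482

-0.05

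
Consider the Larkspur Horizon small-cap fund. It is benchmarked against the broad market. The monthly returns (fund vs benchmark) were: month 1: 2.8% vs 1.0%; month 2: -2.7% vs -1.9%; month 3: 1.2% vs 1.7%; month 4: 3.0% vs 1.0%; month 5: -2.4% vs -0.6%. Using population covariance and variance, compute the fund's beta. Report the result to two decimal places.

1.63

r̄p = 0.3800%,  r̄m = 0.2400%
Cov = Σ(rp − r̄p)(rm − r̄m) / 5 = 2.7908
Var(rm) = Σ(rm − r̄m)² / 5 = 1.7144
β = Cov / Var = 2.7908 / 1.7144 = 1.6279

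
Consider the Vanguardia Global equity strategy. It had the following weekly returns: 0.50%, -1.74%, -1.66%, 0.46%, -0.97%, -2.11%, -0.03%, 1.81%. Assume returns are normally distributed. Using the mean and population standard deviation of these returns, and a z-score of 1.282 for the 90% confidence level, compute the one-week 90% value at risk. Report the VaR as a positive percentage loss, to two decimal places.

Mean return r̄ = -3.740 / 8 = -0.4675%
Σ(r − r̄)² = (0.5 − (-0.4675))² + (-1.74 − (-0.4675))² + … = 13.1664
σ = √[13.1664 / 8] = 1.2829%
VaR = −(r̄ − z·σ) = −(-0.4675 − 1.282 × 1.2829) = −(-2.1122) = 2.1122%

2.11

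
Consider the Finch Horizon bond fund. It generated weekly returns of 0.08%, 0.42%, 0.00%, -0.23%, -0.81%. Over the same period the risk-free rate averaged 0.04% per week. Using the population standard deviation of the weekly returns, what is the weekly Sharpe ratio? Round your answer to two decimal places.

-0.36

Mean return μ = -0.540 / 5 = -0.1080%
Population σ = √[Σ(r − μ)² / 5] = √[0.8335 / 5] = √0.1667 = 0.4083%
Sharpe = (μ − rf) / σ = (-0.1080 − 0.04) / 0.4083 = -0.1480 / 0.4083 = -0.3625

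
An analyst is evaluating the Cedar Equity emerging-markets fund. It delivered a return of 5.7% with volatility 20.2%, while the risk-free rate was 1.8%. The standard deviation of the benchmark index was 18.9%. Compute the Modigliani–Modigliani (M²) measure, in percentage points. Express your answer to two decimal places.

Sharpe = (Rp − Rf) / σp = (5.7% − 1.8%) / 20.2% = 0.1931
M² = Rf + Sharpe × σm = 1.8% + 0.1931 × 18.9% = 5.4496%

5.45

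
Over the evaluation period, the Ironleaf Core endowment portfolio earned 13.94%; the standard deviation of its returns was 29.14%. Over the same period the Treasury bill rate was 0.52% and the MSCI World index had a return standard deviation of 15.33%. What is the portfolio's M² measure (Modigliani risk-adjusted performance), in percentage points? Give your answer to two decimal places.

7.58

Sharpe = (Rp − Rf) / σp = (13.94% − 0.52%) / 29.14% = 0.4605
M² = Rf + Sharpe × σm = 0.52% + 0.4605 × 15.33% = 7.5795%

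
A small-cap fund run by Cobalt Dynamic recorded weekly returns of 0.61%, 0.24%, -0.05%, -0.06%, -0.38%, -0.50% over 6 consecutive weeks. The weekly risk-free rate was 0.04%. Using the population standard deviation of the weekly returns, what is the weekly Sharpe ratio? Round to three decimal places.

μ = (0.61 + 0.24 − 0.05 − 0.06 − 0.38 − 0.5) / 6 = -0.0233%
Σ(r − μ)² = 0.8269; population σ = √(0.8269/6) = 0.3712%
Sharpe = (μ − rf) / σ = (-0.0233 − 0.04) / 0.3712 = -0.0633 / 0.3712 = -0.1705

-0.171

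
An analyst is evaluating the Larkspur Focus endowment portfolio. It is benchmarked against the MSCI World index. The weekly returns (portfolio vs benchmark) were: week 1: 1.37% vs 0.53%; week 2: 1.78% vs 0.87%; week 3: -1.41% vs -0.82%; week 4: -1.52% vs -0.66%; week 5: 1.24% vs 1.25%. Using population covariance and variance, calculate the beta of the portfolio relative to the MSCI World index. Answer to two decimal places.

r̄p = 0.2920%,  r̄m = 0.2340%
Cov = Σ(rp − r̄p)(rm − r̄m) / 5 = 1.1285
Var(rm) = Σ(rm − r̄m)² / 5 = 0.6869
β = Cov / Var = 1.1285 / 0.6869 = 1.6429

1.64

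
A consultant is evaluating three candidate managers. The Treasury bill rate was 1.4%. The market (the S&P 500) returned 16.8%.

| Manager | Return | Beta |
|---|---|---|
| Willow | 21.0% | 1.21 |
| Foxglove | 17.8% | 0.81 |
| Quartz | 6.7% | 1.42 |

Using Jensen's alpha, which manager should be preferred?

Foxglove

Willow: α = 21.0% − [1.4% + 1.21 × (16.8% − 1.4%)] = 0.966
Foxglove: α = 17.8% − [1.4% + 0.81 × (16.8% − 1.4%)] = 3.926
Quartz: α = 6.7% − [1.4% + 1.42 × (16.8% − 1.4%)] = -16.568
Highest: Foxglove (3.926).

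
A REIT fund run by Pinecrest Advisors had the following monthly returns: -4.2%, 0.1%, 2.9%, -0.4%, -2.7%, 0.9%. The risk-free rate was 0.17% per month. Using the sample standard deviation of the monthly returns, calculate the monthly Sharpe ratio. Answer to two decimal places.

Mean return r̄ = -3.40 / 6 = -0.5667%
Σ(r − r̄)² = 32.3933; sample σ = √(32.3933/5) = 2.5453%
Sharpe = (r̄ − rf) / σ = (-0.5667 − 0.17) / 2.5453 = -0.7367 / 2.5453 = -0.2894

-0.29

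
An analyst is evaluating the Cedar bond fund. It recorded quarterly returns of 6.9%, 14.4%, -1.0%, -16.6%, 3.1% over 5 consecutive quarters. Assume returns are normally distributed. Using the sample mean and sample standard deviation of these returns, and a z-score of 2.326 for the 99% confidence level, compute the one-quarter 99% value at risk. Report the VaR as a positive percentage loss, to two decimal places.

μ = (6.9 + 14.4 − 1 − 16.6 + 3.1) / 5 = 1.3600%
Σ(r − μ)² = (6.9 − 1.3600)² + (14.4 − 1.3600)² + (-1 − 1.3600)² + … = 531.8920
σ = √[531.8920 / 4] = 11.5314%
VaR = −(μ − z·σ) = −(1.3600 − 2.326 × 11.5314) = −(-25.4620) = 25.4620%

25.46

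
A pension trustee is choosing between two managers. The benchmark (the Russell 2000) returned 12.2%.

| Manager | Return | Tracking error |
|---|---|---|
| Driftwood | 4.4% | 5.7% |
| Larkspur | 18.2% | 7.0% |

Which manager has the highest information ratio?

Driftwood: IR = (4.4% − 12.2%) / 5.7% = -1.368
Larkspur: IR = (18.2% − 12.2%) / 7.0% = 0.857
Highest: Larkspur (0.857).

Larkspur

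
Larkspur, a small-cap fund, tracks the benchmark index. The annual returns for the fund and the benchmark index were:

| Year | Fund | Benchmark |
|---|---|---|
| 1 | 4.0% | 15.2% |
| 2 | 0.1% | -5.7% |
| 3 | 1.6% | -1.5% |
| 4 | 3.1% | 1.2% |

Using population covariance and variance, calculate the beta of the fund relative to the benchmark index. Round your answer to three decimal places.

0.168

r̄p = 2.2000%,  r̄m = 2.3000%
Cov = Σ(rp − r̄p)(rm − r̄m) / 4 = 10.3275
Var(rm) = Σ(rm − r̄m)² / 4 = 61.5150
β = Cov / Var = 10.3275 / 61.5150 = 0.1679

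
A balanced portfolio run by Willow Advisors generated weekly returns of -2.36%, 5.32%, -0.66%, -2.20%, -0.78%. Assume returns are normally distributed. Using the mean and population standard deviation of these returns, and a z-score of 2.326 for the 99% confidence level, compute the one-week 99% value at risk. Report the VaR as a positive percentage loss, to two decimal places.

r̄ = (-2.36 + 5.32 − 0.66 − 2.2 − 0.78) / 5 = -0.1360%
Σ(r − r̄)² = 39.6635; population σ = √(39.6635/5) = 2.8165%
VaR = −(r̄ − z·σ) = −(-0.1360 − 2.326 × 2.8165) = −(-6.6872) = 6.6872%

6.69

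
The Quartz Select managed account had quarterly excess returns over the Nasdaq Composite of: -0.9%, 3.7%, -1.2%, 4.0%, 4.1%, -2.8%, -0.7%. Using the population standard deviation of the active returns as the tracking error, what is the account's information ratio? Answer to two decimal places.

r̄ = (-0.9 + 3.7 − 1.2 + 4 + 4.1 − 2.8 − 0.7) / 7 = 6.20 / 7 = 0.8857%
Population std dev = √[51.5886 / 7] = 2.7147%
IR = r̄ / tracking error = 0.8857 / 2.7147 = 0.3263

0.33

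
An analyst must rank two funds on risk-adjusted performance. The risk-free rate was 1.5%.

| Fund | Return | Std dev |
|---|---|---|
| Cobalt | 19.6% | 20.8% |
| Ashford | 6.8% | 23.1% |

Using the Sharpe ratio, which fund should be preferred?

Cobalt

Cobalt: Sharpe ratio = (19.6% − 1.5%) / 20.8% = 0.870
Ashford: Sharpe ratio = (6.8% − 1.5%) / 23.1% = 0.229
Highest: Cobalt (0.870).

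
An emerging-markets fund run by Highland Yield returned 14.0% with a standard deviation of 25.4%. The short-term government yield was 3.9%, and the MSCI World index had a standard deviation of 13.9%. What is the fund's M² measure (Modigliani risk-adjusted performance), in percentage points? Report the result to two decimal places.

Sharpe = (Rp − Rf) / σp = (14.0% − 3.9%) / 25.4% = 0.3976
M² = Rf + Sharpe × σm = 3.9% + 0.3976 × 13.9% = 9.4266%

9.43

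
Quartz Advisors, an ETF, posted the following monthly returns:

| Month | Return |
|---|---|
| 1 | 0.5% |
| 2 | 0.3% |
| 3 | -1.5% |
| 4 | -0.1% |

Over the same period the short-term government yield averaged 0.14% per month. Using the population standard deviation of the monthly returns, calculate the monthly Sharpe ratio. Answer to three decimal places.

Mean return r̄ = -0.80 / 4 = -0.2000%
Population std dev = √[2.4400 / 4] = 0.7810%
Sharpe = (r̄ − rf) / σ = (-0.2000 − 0.14) / 0.7810 = -0.3400 / 0.7810 = -0.4353

-0.435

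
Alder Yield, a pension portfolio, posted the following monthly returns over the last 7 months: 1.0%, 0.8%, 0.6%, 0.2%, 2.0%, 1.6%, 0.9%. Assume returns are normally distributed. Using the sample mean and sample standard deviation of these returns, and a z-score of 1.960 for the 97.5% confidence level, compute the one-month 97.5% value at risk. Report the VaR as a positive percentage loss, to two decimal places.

0.17

Mean return μ = 7.10 / 7 = 1.0143%
Σ(r − μ)² = 2.2086; sample σ = √(2.2086/6) = 0.6067%
VaR = −(μ − z·σ) = −(1.0143 − 1.960 × 0.6067) = −(-0.1748) = 0.1748%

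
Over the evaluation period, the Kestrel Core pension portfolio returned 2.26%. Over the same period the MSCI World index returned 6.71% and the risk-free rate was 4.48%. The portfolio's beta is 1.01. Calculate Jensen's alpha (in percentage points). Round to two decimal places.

-4.47

CAPM expected return = Rf + β(Rm − Rf) = 4.48% + 1.01 × (6.71% − 4.48%) = 4.48 + 1.01 × 2.23 = 6.7323%
Jensen's α = Rp − E[R] = 2.26% − 6.7323% = -4.4723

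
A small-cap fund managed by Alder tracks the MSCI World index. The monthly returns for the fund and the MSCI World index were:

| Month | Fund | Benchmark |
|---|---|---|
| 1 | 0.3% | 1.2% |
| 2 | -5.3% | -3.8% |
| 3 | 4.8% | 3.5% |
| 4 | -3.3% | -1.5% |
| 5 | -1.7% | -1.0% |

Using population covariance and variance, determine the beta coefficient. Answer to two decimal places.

r̄p = -1.0400%,  r̄m = -0.3200%
Cov = Σ(rp − r̄p)(rm − r̄m) / 5 = 8.4572
Var(rm) = Σ(rm − r̄m)² / 5 = 6.1736
β = Cov / Var = 8.4572 / 6.1736 = 1.3699

1.37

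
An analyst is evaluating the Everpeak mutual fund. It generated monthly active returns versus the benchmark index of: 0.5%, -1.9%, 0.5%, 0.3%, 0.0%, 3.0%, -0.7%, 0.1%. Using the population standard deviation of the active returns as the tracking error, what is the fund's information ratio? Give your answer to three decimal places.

r̄ = (0.5 − 1.9 + 0.5 + 0.3 + 0 + 3 − 0.7 + 0.1) / 8 = 0.2250%
Σ(r − r̄)² = (0.5 − 0.2250)² + (-1.9 − 0.2250)² + … = 13.2950
population σ = √(13.2950 / 8) = √1.6619 = 1.2891%
IR = r̄ / tracking error = 0.2250 / 1.2891 = 0.1745

0.175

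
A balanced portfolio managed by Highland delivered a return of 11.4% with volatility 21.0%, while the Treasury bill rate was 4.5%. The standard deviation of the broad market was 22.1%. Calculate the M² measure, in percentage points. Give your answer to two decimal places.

Sharpe = (Rp − Rf) / σp = (11.4% − 4.5%) / 21.0% = 0.3286
M² = Rf + Sharpe × σm = 4.5% + 0.3286 × 22.1% = 11.7621%

11.76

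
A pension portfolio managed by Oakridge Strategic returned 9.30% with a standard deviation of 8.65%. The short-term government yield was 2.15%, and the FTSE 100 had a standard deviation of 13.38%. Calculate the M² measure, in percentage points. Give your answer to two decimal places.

13.21

Sharpe = (Rp − Rf) / σp = (9.30% − 2.15%) / 8.65% = 0.8266
M² = Rf + Sharpe × σm = 2.15% + 0.8266 × 13.38% = 13.2099%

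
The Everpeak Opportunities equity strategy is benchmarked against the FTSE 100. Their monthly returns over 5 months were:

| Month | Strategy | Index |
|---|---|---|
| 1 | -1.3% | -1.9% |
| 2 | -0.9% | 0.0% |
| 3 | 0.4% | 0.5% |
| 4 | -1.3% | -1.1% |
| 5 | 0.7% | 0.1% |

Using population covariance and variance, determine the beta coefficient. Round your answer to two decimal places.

r̄p = -0.4800%,  r̄m = -0.4800%
Cov = Σ(rp − r̄p)(rm − r̄m) / 5 = 0.6036
Var(rm) = Σ(rm − r̄m)² / 5 = 0.7856
β = Cov / Var = 0.6036 / 0.7856 = 0.7683

0.77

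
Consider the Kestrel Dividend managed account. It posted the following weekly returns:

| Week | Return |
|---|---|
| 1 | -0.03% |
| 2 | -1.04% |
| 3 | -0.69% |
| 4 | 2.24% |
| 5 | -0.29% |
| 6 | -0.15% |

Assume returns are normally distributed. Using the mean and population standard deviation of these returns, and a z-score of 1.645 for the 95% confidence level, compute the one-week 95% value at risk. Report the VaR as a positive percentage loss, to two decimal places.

μ = (-0.03 − 1.04 − 0.69 + 2.24 − 0.29 − 0.15) / 6 = 0.040 / 6 = 0.0067%
Σ(r − μ)² = (-0.03 − 0.0067)² + (-1.04 − 0.0067)² + (-0.69 − 0.0067)² + … = 6.6825
σ = √[6.6825 / 6] = 1.0553%
VaR = −(μ − z·σ) = −(0.0067 − 1.645 × 1.0553) = −(-1.7293) = 1.7293%

1.73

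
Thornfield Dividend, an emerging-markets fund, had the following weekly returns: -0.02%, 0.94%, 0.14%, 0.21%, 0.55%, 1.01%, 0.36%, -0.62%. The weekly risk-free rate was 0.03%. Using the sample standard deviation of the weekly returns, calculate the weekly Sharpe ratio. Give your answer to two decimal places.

0.55

r̄ = (-0.02 + 0.94 + 0.14 + 0.21 + 0.55 + 1.01 + 0.36 − 0.62) / 8 = 0.3213%
Sample σ = √[Σ(r − r̄)² / 7] = √[1.9587 / 7] = √0.2798 = 0.5290%
Sharpe = (r̄ − rf) / σ = (0.3213 − 0.03) / 0.5290 = 0.2913 / 0.5290 = 0.5507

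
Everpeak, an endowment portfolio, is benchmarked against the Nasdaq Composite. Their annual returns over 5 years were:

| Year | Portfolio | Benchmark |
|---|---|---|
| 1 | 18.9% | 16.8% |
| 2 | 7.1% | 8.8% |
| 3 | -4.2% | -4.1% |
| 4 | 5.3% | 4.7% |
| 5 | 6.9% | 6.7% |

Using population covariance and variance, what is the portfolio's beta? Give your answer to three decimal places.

1.078

r̄p = 6.8000%,  r̄m = 6.5800%
Cov = Σ(rp − r̄p)(rm − r̄m) / 5 = 48.9280
Var(rm) = Σ(rm − r̄m)² / 5 = 45.3976
β = Cov / Var = 48.9280 / 45.3976 = 1.0778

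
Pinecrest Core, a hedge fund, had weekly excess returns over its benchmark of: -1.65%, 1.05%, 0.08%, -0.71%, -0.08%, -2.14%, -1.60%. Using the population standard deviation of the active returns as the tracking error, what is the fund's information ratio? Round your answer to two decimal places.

-0.68

Mean return r̄ = -5.050 / 7 = -0.7214%
Σ(r − r̄)² = (-1.65 − (-0.7214))² + (1.05 − (-0.7214))² + … = 7.8383
σ = √[7.8383 / 7] = 1.0582%
IR = r̄ / tracking error = -0.7214 / 1.0582 = -0.6817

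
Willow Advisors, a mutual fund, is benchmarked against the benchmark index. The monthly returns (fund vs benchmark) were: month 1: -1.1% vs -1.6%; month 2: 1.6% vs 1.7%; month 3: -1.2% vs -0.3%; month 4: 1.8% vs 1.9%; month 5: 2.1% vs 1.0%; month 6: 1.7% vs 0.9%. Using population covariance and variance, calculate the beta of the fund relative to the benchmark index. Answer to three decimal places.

1.017

r̄p = 0.8167%,  r̄m = 0.6000%
Cov = Σ(rp − r̄p)(rm − r̄m) / 6 = 1.4917
Var(rm) = Σ(rm − r̄m)² / 6 = 1.4667
β = Cov / Var = 1.4917 / 1.4667 = 1.0170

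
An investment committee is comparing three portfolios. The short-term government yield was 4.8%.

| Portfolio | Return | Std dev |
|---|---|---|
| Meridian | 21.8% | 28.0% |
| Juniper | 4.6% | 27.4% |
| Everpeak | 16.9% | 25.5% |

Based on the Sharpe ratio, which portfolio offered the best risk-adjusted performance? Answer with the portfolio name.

Meridian: Sharpe ratio = (21.8% − 4.8%) / 28.0% = 0.607
Juniper: Sharpe ratio = (4.6% − 4.8%) / 27.4% = -0.007
Everpeak: Sharpe ratio = (16.9% − 4.8%) / 25.5% = 0.475
Highest: Meridian (0.607).

Meridian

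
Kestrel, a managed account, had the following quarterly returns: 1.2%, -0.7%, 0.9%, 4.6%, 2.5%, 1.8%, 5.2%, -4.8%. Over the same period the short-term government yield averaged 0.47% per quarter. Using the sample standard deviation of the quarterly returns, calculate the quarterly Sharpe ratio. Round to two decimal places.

r̄ = (1.2 − 0.7 + 0.9 + 4.6 + 2.5 + 1.8 + 5.2 − 4.8) / 8 = 10.70 / 8 = 1.3375%
Sample σ = √[Σ(r − r̄)² / 7] = √[69.1588 / 7] = √9.8798 = 3.1432%
Sharpe = (r̄ − rf) / σ = (1.3375 − 0.47) / 3.1432 = 0.8675 / 3.1432 = 0.2760

0.28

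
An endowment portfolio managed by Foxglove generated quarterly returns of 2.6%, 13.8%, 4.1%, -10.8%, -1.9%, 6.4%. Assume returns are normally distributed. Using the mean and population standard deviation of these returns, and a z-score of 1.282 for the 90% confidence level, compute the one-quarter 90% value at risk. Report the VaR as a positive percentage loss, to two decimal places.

Mean return r̄ = 14.20 / 6 = 2.3667%
Σ(r − r̄)² = (2.6 − 2.3667)² + (13.8 − 2.3667)² + (4.1 − 2.3667)² + … = 341.6133
σ = √[341.6133 / 6] = 7.5456%
VaR = −(r̄ − z·σ) = −(2.3667 − 1.282 × 7.5456) = −(-7.3068) = 7.3068%

7.31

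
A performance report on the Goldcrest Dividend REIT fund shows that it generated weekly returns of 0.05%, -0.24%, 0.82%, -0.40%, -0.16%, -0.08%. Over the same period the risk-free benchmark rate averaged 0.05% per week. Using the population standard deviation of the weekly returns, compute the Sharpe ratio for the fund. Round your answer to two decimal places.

r̄ = (0.05 − 0.24 + 0.82 − 0.4 − 0.16 − 0.08) / 6 = -0.0017%
Population σ = √[Σ(r − r̄)² / 6] = √[0.9245 / 6] = √0.1541 = 0.3926%
Sharpe = (r̄ − rf) / σ = (-0.0017 − 0.05) / 0.3926 = -0.0517 / 0.3926 = -0.1317

-0.13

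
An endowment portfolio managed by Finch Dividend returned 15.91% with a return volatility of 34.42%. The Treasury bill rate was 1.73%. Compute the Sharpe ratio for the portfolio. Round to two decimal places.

Sharpe = (Rp − Rf) / σp = (15.91% − 1.73%) / 34.42% = 14.18% / 34.42% = 0.4120

0.41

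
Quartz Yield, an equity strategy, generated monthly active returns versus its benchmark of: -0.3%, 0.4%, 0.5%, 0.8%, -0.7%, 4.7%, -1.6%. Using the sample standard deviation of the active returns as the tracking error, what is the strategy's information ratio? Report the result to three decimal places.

0.270

μ = (-0.3 + 0.4 + 0.5 + 0.8 − 0.7 + 4.7 − 1.6) / 7 = 3.80 / 7 = 0.5429%
Σ(r − μ)² = 24.2171; sample σ = √(24.2171/6) = 2.0090%
IR = μ / tracking error = 0.5429 / 2.0090 = 0.2702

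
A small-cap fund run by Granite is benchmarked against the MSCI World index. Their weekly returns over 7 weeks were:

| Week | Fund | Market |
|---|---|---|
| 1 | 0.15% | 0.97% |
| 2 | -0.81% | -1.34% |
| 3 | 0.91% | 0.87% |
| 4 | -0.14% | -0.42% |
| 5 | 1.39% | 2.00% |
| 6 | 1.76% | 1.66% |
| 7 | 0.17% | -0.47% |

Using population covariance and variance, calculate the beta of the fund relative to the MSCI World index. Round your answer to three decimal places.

0.669

r̄p = 0.4900%,  r̄m = 0.4671%
Cov = Σ(rp − r̄p)(rm − r̄m) / 7 = 0.8715
Var(rm) = Σ(rm − r̄m)² / 7 = 1.3027
β = Cov / Var = 0.8715 / 1.3027 = 0.6690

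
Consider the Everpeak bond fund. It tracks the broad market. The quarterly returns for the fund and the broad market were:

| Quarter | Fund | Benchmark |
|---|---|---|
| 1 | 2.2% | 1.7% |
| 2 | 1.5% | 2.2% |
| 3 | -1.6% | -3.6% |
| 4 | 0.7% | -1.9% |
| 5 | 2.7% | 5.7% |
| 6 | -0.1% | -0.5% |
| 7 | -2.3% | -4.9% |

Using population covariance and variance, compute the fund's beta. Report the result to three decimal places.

r̄p = 0.4429%,  r̄m = -0.1857%
Cov = Σ(rp − r̄p)(rm − r̄m) / 7 = 5.5365
Var(rm) = Σ(rm − r̄m)² / 7 = 11.5441
β = Cov / Var = 5.5365 / 11.5441 = 0.4796

0.480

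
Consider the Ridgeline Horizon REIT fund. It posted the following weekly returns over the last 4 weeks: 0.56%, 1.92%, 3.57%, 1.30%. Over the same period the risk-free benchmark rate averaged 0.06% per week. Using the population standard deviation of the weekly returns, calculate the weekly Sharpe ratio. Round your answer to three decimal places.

Mean return r̄ = 7.350 / 4 = 1.8375%
Σ(r − r̄)² = (0.56 − 1.8375)² + (1.92 − 1.8375)² + (3.57 − 1.8375)² + … = 4.9293
σ = √[4.9293 / 4] = 1.1101%
Sharpe = (r̄ − rf) / σ = (1.8375 − 0.06) / 1.1101 = 1.7775 / 1.1101 = 1.6012

1.601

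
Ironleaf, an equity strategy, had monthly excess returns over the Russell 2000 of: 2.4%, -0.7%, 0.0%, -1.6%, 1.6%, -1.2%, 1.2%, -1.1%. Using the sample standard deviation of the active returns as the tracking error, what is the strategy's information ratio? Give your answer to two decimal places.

0.05

μ = (2.4 − 0.7 + 0 − 1.6 + 1.6 − 1.2 + 1.2 − 1.1) / 8 = 0.60 / 8 = 0.0750%
Σ(r − μ)² = (2.4 − 0.0750)² + (-0.7 − 0.0750)² + (0 − 0.0750)² + … = 15.4150
σ = √[15.4150 / 7] = 1.4840%
IR = μ / tracking error = 0.0750 / 1.4840 = 0.0505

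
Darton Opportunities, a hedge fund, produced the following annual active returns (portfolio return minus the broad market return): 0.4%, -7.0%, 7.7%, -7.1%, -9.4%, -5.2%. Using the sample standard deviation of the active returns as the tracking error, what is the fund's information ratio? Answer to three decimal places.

-0.538

Mean return r̄ = -20.60 / 6 = -3.4333%
Σ(r − r̄)² = 203.5333; sample σ = √(203.5333/5) = 6.3802%
IR = r̄ / tracking error = -3.4333 / 6.3802 = -0.5381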